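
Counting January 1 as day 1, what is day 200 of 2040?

18 July 2040

January has 31 days (200 − 31 = 169 remain).
February has 29 days (169 − 29 = 140 remain).
March has 31 days (140 − 31 = 109 remain).
April has 30 days (109 − 30 = 79 remain).
May has 31 days (79 − 31 = 48 remain).
June has 30 days (48 − 30 = 18 remain).
18 into July → July 18.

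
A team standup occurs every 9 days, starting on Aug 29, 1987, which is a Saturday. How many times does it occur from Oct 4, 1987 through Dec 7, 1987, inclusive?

8

Occurrences land 9·i days after Aug 29, 1987 for i = 0, 1, 2, …
Oct 4, 1987 is 36 days after the start; 36 ÷ 9 = 4 remainder 0. First occurrence in the window: #5 on Oct 4, 1987 (4×9 = 36 days in).
Dec 7, 1987 is 100 days after the start; 100 ÷ 9 = 11 remainder 1. Last occurrence in the window: #12 on Dec 6, 1987.
Occurrences #5 through #12: 8 in total.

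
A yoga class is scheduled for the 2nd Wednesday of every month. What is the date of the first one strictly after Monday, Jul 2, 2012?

Jul 2012 starts on a Sunday; its first Wednesday is the 4th, so the 2nd Wednesday is the 11th — Jul 11, 2012.
Jul 11, 2012 is after Jul 2, 2012, so that is the next one.

Jul 11, 2012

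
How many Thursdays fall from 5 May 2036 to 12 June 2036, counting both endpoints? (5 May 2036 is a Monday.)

6

5 May 2036 is a Monday; the first Thursday on or after it is 8 May 2036 (3 days later).
From 8 May 2036 to 12 June 2036: 23 + 12 = 35 days (rest of May, June).
35 ÷ 7 = 5 full weeks with remainder 0, so 5 more Thursdays after the first → 6.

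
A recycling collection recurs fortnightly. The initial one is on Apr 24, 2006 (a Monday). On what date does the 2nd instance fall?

May 8, 2006

The 2nd occurrence is 1 interval after the first: 1 × 14 = 14 days after Apr 24, 2006.
Apr has 30 days — 6 days to the end of Apr leaves 8.
8 days into May → May 8, 2006.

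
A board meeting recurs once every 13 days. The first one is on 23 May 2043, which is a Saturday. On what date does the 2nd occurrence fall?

The 2nd occurrence is 1 interval after the first: 1 × 13 = 13 days after 23 May 2043.
May has 31 days — 8 days to the end of May leaves 5.
5 days into June → 5 June 2043.

5 June 2043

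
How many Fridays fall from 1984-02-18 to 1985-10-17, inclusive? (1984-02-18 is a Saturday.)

86

1984-02-18 is a Saturday; the first Friday on or after it is 1984-02-24 (6 days later).
From 1984-02-24 to 1985-10-17: 311 + 290 = 601 days (rest of 1984, to 1985-10-17 in 1985).
601 ÷ 7 = 85 full weeks with remainder 6, so 85 more Fridays after the first → 86.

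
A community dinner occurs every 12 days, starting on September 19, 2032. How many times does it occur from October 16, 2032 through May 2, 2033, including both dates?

Occurrences land 12·i days after September 19, 2032 for i = 0, 1, 2, …
October 16, 2032 is 27 days after the start; 27 ÷ 12 = 2 remainder 3; since the remainder is 3, round up to i = 3. First occurrence in the window: #4 on October 25, 2032 (3×12 = 36 days in).
May 2, 2033 is 225 days after the start; 225 ÷ 12 = 18 remainder 9. Last occurrence in the window: #19 on April 23, 2033.
Occurrences #4 through #19: 16 in total.

16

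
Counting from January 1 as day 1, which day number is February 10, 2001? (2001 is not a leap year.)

41

Days in months before February: 31 = 31.
Plus 10 days into February → day 41.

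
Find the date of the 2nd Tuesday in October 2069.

October 2069 begins on a Tuesday, so the first Tuesday is October 1.
The 2nd Tuesday is 1 weeks later: 1 + 7 = 8.

October 8, 2069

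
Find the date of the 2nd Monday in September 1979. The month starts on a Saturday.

10 September 1979

September 1979 begins on a Saturday, so the first Monday is September 3 (2 days later).
The 2nd Monday is 1 weeks later: 3 + 7 = 10.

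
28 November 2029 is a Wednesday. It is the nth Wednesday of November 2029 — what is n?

4th

Day 28 falls in week ⌈28/7⌉ of the month.
Days 1–7 hold the 1st Wednesday, 8–14 the 2nd, 15–21 the 3rd, 22–28 the 4th, 29–31 the 5th.
28 is in the range for the 4th.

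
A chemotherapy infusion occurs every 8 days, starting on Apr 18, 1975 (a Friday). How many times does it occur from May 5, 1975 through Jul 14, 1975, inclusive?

8

Occurrences land 8·i days after Apr 18, 1975 for i = 0, 1, 2, …
May 5, 1975 is 17 days after the start; 17 ÷ 8 = 2 remainder 1; since the remainder is 1, round up to i = 3. First occurrence in the window: #4 on May 12, 1975 (3×8 = 24 days in).
Jul 14, 1975 is 87 days after the start; 87 ÷ 8 = 10 remainder 7. Last occurrence in the window: #11 on Jul 7, 1975.
Occurrences #4 through #11: 8 in total.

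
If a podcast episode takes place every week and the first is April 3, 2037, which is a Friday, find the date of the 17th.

July 24, 2037

The 17th occurrence is 16 intervals after the first: 16 × 7 = 112 days after April 3, 2037.
April has 30 days — 27 days to the end of April leaves 85.
May has 31 days (54 left).
June has 30 days (24 left).
24 days into July → July 24, 2037.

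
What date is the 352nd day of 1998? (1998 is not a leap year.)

January has 31 days (352 − 31 = 321 remain).
February has 28 days (321 − 28 = 293 remain).
March has 31 days (293 − 31 = 262 remain).
April has 30 days (262 − 30 = 232 remain).
May has 31 days (232 − 31 = 201 remain).
June has 30 days (201 − 30 = 171 remain).
July has 31 days (171 − 31 = 140 remain).
August has 31 days (140 − 31 = 109 remain).
September has 30 days (109 − 30 = 79 remain).
October has 31 days (79 − 31 = 48 remain).
November has 30 days (48 − 30 = 18 remain).
18 into December → December 18.

18 December 1998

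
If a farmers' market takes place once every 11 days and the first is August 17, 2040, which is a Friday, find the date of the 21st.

March 25, 2041

The 21st occurrence is 20 intervals after the first: 20 × 11 = 220 days after August 17, 2040.
August has 31 days — 14 days to the end of August leaves 206.
September has 30 days (176 left).
October has 31 days (145 left).
November has 30 days (115 left).
December has 31 days (84 left).
January has 31 days (53 left).
February has 28 days (25 left).
25 days into March → March 25, 2041.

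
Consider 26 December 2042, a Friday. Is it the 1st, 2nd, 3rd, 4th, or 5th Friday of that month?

Day 26 falls in week ⌈26/7⌉ of the month.
Days 1–7 hold the 1st Friday, 8–14 the 2nd, 15–21 the 3rd, 22–28 the 4th, 29–31 the 5th.
26 is in the range for the 4th.

4th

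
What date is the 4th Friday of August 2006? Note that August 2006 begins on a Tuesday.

August 2006 begins on a Tuesday, so the first Friday is August 4 (3 days later).
The 4th Friday is 3 weeks later: 4 + 21 = 25.

August 25, 2006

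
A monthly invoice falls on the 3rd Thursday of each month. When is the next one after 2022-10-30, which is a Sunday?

October 2022 starts on a Saturday; its first Thursday is the 6th, so the 3rd Thursday is the 20th — 2022-10-20.
That is not after 2022-10-30, so look at November 2022.
November 2022 starts on a Tuesday; its first Thursday is the 3rd, so the 3rd Thursday is the 17th — 2022-11-17.

2022-11-17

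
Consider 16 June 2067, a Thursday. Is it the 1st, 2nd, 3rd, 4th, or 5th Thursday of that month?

3rd

Day 16 falls in week ⌈16/7⌉ of the month.
Days 1–7 hold the 1st Thursday, 8–14 the 2nd, 15–21 the 3rd, 22–28 the 4th, 29–31 the 5th.
16 is in the range for the 3rd.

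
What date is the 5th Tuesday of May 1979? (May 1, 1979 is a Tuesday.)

May 29, 1979

May 1979 begins on a Tuesday, so the first Tuesday is May 1.
The 5th Tuesday is 4 weeks later: 1 + 28 = 29.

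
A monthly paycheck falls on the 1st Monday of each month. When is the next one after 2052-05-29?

May 2052 starts on a Wednesday, so its 1st Monday is 2052-05-06 (5 days in).
That is not after 2052-05-29, so look at June 2052.
June 2052 starts on a Saturday, so its 1st Monday is 2052-06-03 (2 days in).

2052-06-03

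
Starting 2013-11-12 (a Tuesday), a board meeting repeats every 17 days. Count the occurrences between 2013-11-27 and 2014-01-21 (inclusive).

4

Occurrences land 17·i days after 2013-11-12 for i = 0, 1, 2, …
2013-11-27 is 15 days after the start; 15 ÷ 17 = 0 remainder 15; since the remainder is 15, round up to i = 1. First occurrence in the window: #2 on 2013-11-29 (1×17 = 17 days in).
2014-01-21 is 70 days after the start; 70 ÷ 17 = 4 remainder 2. Last occurrence in the window: #5 on 2014-01-19.
Occurrences #2 through #5: 4 in total.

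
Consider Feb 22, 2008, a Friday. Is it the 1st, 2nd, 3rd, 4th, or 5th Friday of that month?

4th

Day 22 falls in week ⌈22/7⌉ of the month.
Days 1–7 hold the 1st Friday, 8–14 the 2nd, 15–21 the 3rd, 22–28 the 4th, 29–31 the 5th.
22 is in the range for the 4th.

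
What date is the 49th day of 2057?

18 February 2057

January has 31 days (49 − 31 = 18 remain).
18 into February → February 18.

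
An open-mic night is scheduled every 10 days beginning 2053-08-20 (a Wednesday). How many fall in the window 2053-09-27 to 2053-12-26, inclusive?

9

Occurrences land 10·i days after 2053-08-20 for i = 0, 1, 2, …
2053-09-27 is 38 days after the start; 38 ÷ 10 = 3 remainder 8; since the remainder is 8, round up to i = 4. First occurrence in the window: #5 on 2053-09-29 (4×10 = 40 days in).
2053-12-26 is 128 days after the start; 128 ÷ 10 = 12 remainder 8. Last occurrence in the window: #13 on 2053-12-18.
Occurrences #5 through #13: 9 in total.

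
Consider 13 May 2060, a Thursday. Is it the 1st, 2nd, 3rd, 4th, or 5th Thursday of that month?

2nd

Day 13 falls in week ⌈13/7⌉ of the month.
Days 1–7 hold the 1st Thursday, 8–14 the 2nd, 15–21 the 3rd, 22–28 the 4th, 29–31 the 5th.
13 is in the range for the 2nd.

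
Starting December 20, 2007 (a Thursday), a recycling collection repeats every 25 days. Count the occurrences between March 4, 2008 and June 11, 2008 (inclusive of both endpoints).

Occurrences land 25·i days after December 20, 2007 for i = 0, 1, 2, …
March 4, 2008 is 75 days after the start; 75 ÷ 25 = 3 remainder 0. First occurrence in the window: #4 on March 4, 2008 (3×25 = 75 days in).
June 11, 2008 is 174 days after the start; 174 ÷ 25 = 6 remainder 24. Last occurrence in the window: #7 on May 18, 2008.
Occurrences #4 through #7: 4 in total.

4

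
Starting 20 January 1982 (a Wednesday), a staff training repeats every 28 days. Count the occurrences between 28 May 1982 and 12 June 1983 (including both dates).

Occurrences land 28·i days after 20 January 1982 for i = 0, 1, 2, …
28 May 1982 is 128 days after the start; 128 ÷ 28 = 4 remainder 16; since the remainder is 16, round up to i = 5. First occurrence in the window: #6 on 9 June 1982 (5×28 = 140 days in).
12 June 1983 is 508 days after the start; 508 ÷ 28 = 18 remainder 4. Last occurrence in the window: #19 on 8 June 1983.
Occurrences #6 through #19: 14 in total.

14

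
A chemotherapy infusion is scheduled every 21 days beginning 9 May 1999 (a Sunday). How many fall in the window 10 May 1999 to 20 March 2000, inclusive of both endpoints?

15

Occurrences land 21·i days after 9 May 1999 for i = 0, 1, 2, …
10 May 1999 is 1 day after the start; 1 ÷ 21 = 0 remainder 1; since the remainder is 1, round up to i = 1. First occurrence in the window: #2 on 30 May 1999 (1×21 = 21 days in).
20 March 2000 is 316 days after the start; 316 ÷ 21 = 15 remainder 1. Last occurrence in the window: #16 on 19 March 2000.
Occurrences #2 through #16: 15 in total.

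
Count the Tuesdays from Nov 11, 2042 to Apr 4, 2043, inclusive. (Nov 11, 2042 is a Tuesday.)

21

Nov 11, 2042 is a Tuesday; the first Tuesday on or after it is Nov 11, 2042.
From Nov 11, 2042 to Apr 4, 2043: 19 + 31 + 31 + 28 + 31 + 4 = 144 days (rest of Nov, Dec, Jan, Feb, Mar, Apr).
144 ÷ 7 = 20 full weeks with remainder 4, so 20 more Tuesdays after the first → 21.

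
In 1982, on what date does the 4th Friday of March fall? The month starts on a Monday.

1982-03-26

March 1982 begins on a Monday, so the first Friday is March 5 (4 days later).
The 4th Friday is 3 weeks later: 5 + 21 = 26.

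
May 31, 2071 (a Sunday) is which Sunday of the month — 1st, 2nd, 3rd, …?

5th

Day 31 falls in week ⌈31/7⌉ of the month.
Days 1–7 hold the 1st Sunday, 8–14 the 2nd, 15–21 the 3rd, 22–28 the 4th, 29–31 the 5th.
31 is in the range for the 5th.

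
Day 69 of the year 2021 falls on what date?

10 March 2021

January has 31 days (69 − 31 = 38 remain).
February has 28 days (38 − 28 = 10 remain).
10 into March → March 10.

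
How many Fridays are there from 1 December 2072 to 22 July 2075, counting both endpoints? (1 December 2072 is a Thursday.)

138

1 December 2072 is a Thursday; the first Friday on or after it is 2 December 2072 (1 day later).
From 2 December 2072 to 22 July 2075: 29 + 365 + 365 + 203 = 962 days (rest of 2072, 2073, 2074, to 22 July 2075 in 2075).
962 ÷ 7 = 137 full weeks with remainder 3, so 137 more Fridays after the first → 138.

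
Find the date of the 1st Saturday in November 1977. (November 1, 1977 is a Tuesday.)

November 1977 begins on a Tuesday, so the first Saturday is November 5 (4 days later).

1977-11-05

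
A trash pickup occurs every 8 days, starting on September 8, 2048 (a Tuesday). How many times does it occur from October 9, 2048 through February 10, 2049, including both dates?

Occurrences land 8·i days after September 8, 2048 for i = 0, 1, 2, …
October 9, 2048 is 31 days after the start; 31 ÷ 8 = 3 remainder 7; since the remainder is 7, round up to i = 4. First occurrence in the window: #5 on October 10, 2048 (4×8 = 32 days in).
February 10, 2049 is 155 days after the start; 155 ÷ 8 = 19 remainder 3. Last occurrence in the window: #20 on February 7, 2049.
Occurrences #5 through #20: 16 in total.

16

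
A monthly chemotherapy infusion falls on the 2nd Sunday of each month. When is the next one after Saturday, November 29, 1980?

November 1980 starts on a Saturday; its first Sunday is the 2nd, so the 2nd Sunday is the 9th — November 9, 1980.
That is not after November 29, 1980, so look at December 1980.
December 1980 starts on a Monday; its first Sunday is the 7th, so the 2nd Sunday is the 14th — December 14, 1980.

December 14, 1980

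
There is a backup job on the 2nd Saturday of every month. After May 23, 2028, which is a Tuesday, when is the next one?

Jun 10, 2028

May 2028 starts on a Monday; its first Saturday is the 6th, so the 2nd Saturday is the 13th — May 13, 2028.
That is not after May 23, 2028, so look at Jun 2028.
Jun 2028 starts on a Thursday; its first Saturday is the 3rd, so the 2nd Saturday is the 10th — Jun 10, 2028.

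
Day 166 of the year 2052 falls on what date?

Jan has 31 days (166 − 31 = 135 remain).
Feb has 29 days (135 − 29 = 106 remain).
Mar has 31 days (106 − 31 = 75 remain).
Apr has 30 days (75 − 30 = 45 remain).
May has 31 days (45 − 31 = 14 remain).
14 into Jun → Jun 14.

Jun 14, 2052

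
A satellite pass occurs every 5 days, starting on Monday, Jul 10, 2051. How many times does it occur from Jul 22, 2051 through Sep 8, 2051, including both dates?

Occurrences land 5·i days after Jul 10, 2051 for i = 0, 1, 2, …
Jul 22, 2051 is 12 days after the start; 12 ÷ 5 = 2 remainder 2; since the remainder is 2, round up to i = 3. First occurrence in the window: #4 on Jul 25, 2051 (3×5 = 15 days in).
Sep 8, 2051 is 60 days after the start; 60 ÷ 5 = 12 remainder 0. Last occurrence in the window: #13 on Sep 8, 2051.
Occurrences #4 through #13: 10 in total.

10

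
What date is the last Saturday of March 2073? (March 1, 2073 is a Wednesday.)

March 2073 begins on a Wednesday, so the first Saturday is March 4 (3 days later).
March 2073 has 31 days. Adding weeks: 4, 11, 18, 25 — the last one ≤ 31 is the 25th.

2073-03-25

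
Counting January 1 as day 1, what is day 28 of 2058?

28 into January → January 28.

January 28, 2058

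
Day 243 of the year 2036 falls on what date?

2036-08-30

January has 31 days (243 − 31 = 212 remain).
February has 29 days (212 − 29 = 183 remain).
March has 31 days (183 − 31 = 152 remain).
April has 30 days (152 − 30 = 122 remain).
May has 31 days (122 − 31 = 91 remain).
June has 30 days (91 − 30 = 61 remain).
July has 31 days (61 − 31 = 30 remain).
30 into August → August 30.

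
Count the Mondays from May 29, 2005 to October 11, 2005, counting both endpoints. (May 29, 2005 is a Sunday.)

20

May 29, 2005 is a Sunday; the first Monday on or after it is May 30, 2005 (1 day later).
From May 30, 2005 to October 11, 2005: 1 + 30 + 31 + 31 + 30 + 11 = 134 days (rest of May, June, July, August, September, October).
134 ÷ 7 = 19 full weeks with remainder 1, so 19 more Mondays after the first → 20.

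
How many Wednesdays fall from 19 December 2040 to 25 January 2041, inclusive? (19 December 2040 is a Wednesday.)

6

19 December 2040 is a Wednesday; the first Wednesday on or after it is 19 December 2040.
From 19 December 2040 to 25 January 2041: 12 + 25 = 37 days (rest of December, January).
37 ÷ 7 = 5 full weeks with remainder 2, so 5 more Wednesdays after the first → 6.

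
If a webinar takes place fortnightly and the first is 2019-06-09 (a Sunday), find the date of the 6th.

The 6th occurrence is 5 intervals after the first: 5 × 14 = 70 days after 2019-06-09.
June has 30 days — 21 days to the end of June leaves 49.
July has 31 days (18 left).
18 days into August → 2019-08-18.

2019-08-18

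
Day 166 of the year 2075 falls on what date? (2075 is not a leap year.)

Jan has 31 days (166 − 31 = 135 remain).
Feb has 28 days (135 − 28 = 107 remain).
Mar has 31 days (107 − 31 = 76 remain).
Apr has 30 days (76 − 30 = 46 remain).
May has 31 days (46 − 31 = 15 remain).
15 into Jun → Jun 15.

Jun 15, 2075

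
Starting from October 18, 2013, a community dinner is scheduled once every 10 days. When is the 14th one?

February 25, 2014

The 14th occurrence is 13 intervals after the first: 13 × 10 = 130 days after October 18, 2013.
October has 31 days — 13 days to the end of October leaves 117.
November has 30 days (87 left).
December has 31 days (56 left).
January has 31 days (25 left).
25 days into February → February 25, 2014.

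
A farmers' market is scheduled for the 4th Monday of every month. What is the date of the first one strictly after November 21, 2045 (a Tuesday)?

November 2045 starts on a Wednesday; its first Monday is the 6th, so the 4th Monday is the 27th — November 27, 2045.
November 27, 2045 is after November 21, 2045, so that is the next one.

November 27, 2045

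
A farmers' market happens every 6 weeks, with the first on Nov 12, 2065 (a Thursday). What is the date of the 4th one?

The 4th occurrence is 3 intervals after the first: 3 × 42 = 126 days after Nov 12, 2065.
Nov has 30 days — 18 days to the end of Nov leaves 108.
Dec has 31 days (77 left).
Jan has 31 days (46 left).
Feb has 28 days (18 left).
18 days into Mar → Mar 18, 2066.

Mar 18, 2066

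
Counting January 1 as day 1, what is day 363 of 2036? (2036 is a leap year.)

December 28, 2036

January has 31 days (363 − 31 = 332 remain).
February has 29 days (332 − 29 = 303 remain).
March has 31 days (303 − 31 = 272 remain).
April has 30 days (272 − 30 = 242 remain).
May has 31 days (242 − 31 = 211 remain).
June has 30 days (211 − 30 = 181 remain).
July has 31 days (181 − 31 = 150 remain).
August has 31 days (150 − 31 = 119 remain).
September has 30 days (119 − 30 = 89 remain).
October has 31 days (89 − 31 = 58 remain).
November has 30 days (58 − 30 = 28 remain).
28 into December → December 28.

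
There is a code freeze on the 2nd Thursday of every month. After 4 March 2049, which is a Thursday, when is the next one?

11 March 2049

March 2049 starts on a Monday; its first Thursday is the 4th, so the 2nd Thursday is the 11th — 11 March 2049.
11 March 2049 is after 4 March 2049, so that is the next one.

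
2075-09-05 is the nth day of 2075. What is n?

Days in months before September: 31 + 28 + 31 + 30 + 31 + 30 + 31 + 31 = 243.
Plus 5 days into September → day 248.

248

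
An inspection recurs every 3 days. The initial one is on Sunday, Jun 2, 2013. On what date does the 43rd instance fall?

Oct 6, 2013

The 43rd occurrence is 42 intervals after the first: 42 × 3 = 126 days after Jun 2, 2013.
Jun has 30 days — 28 days to the end of Jun leaves 98.
Jul has 31 days (67 left).
Aug has 31 days (36 left).
Sep has 30 days (6 left).
6 days into Oct → Oct 6, 2013.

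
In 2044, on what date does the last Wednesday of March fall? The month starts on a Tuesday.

March 2044 begins on a Tuesday, so the first Wednesday is March 2 (1 day later).
March 2044 has 31 days. Adding weeks: 2, 9, 16, 23, 30 — the last one ≤ 31 is the 30th.

March 30, 2044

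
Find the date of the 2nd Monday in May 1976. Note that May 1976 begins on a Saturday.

May 1976 begins on a Saturday, so the first Monday is May 3 (2 days later).
The 2nd Monday is 1 weeks later: 3 + 7 = 10.

1976-05-10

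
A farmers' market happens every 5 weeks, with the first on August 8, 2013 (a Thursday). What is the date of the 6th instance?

January 30, 2014

The 6th occurrence is 5 intervals after the first: 5 × 35 = 175 days after August 8, 2013.
August has 31 days — 23 days to the end of August leaves 152.
September has 30 days (122 left).
October has 31 days (91 left).
November has 30 days (61 left).
December has 31 days (30 left).
30 days into January → January 30, 2014.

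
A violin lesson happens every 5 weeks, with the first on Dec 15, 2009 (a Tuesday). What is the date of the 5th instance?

May 4, 2010

The 5th occurrence is 4 intervals after the first: 4 × 35 = 140 days after Dec 15, 2009.
Dec has 31 days — 16 days to the end of Dec leaves 124.
Jan has 31 days (93 left).
Feb has 28 days (65 left).
Mar has 31 days (34 left).
Apr has 30 days (4 left).
4 days into May → May 4, 2010.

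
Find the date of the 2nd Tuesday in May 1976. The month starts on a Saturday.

May 1976 begins on a Saturday, so the first Tuesday is May 4 (3 days later).
The 2nd Tuesday is 1 weeks later: 4 + 7 = 11.

May 11, 1976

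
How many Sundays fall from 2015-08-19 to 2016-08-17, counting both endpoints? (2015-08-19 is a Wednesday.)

52

2015-08-19 is a Wednesday; the first Sunday on or after it is 2015-08-23 (4 days later).
From 2015-08-23 to 2016-08-17: 130 + 230 = 360 days (rest of 2015, to 2016-08-17 in 2016).
360 ÷ 7 = 51 full weeks with remainder 3, so 51 more Sundays after the first → 52.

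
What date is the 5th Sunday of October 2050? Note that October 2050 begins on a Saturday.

October 2050 begins on a Saturday, so the first Sunday is October 2 (1 day later).
The 5th Sunday is 4 weeks later: 2 + 28 = 30.

October 30, 2050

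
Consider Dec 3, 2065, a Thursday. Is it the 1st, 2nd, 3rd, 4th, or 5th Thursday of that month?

1st

Day 3 falls in week ⌈3/7⌉ of the month.
Days 1–7 hold the 1st Thursday, 8–14 the 2nd, 15–21 the 3rd, 22–28 the 4th, 29–31 the 5th.
3 is in the range for the 1st.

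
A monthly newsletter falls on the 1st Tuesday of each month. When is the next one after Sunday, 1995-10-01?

October 1995 starts on a Sunday, so its 1st Tuesday is 1995-10-03 (2 days in).
1995-10-03 is after 1995-10-01, so that is the next one.

1995-10-03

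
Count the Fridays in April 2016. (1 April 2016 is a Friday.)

5

1 April 2016 is a Friday; the first Friday on or after it is 1 April 2016.
From 1 April 2016 to 30 April 2016 is 30 − 1 = 29 days.
29 ÷ 7 = 4 full weeks with remainder 1, so 4 more Fridays after the first → 5.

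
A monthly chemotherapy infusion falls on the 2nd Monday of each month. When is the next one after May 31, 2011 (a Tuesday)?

June 13, 2011

May 2011 starts on a Sunday; its first Monday is the 2nd, so the 2nd Monday is the 9th — May 9, 2011.
That is not after May 31, 2011, so look at June 2011.
June 2011 starts on a Wednesday; its first Monday is the 6th, so the 2nd Monday is the 13th — June 13, 2011.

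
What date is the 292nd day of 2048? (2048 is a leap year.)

January has 31 days (292 − 31 = 261 remain).
February has 29 days (261 − 29 = 232 remain).
March has 31 days (232 − 31 = 201 remain).
April has 30 days (201 − 30 = 171 remain).
May has 31 days (171 − 31 = 140 remain).
June has 30 days (140 − 30 = 110 remain).
July has 31 days (110 − 31 = 79 remain).
August has 31 days (79 − 31 = 48 remain).
September has 30 days (48 − 30 = 18 remain).
18 into October → October 18.

October 18, 2048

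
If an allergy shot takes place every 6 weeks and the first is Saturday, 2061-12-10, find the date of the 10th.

The 10th occurrence is 9 intervals after the first: 9 × 42 = 378 days after 2061-12-10.
December has 31 days — 21 days to the end of December leaves 357.
January has 31 days (326 left).
February has 28 days (298 left).
March has 31 days (267 left).
April has 30 days (237 left).
May has 31 days (206 left).
June has 30 days (176 left).
July has 31 days (145 left).
August has 31 days (114 left).
September has 30 days (84 left).
October has 31 days (53 left).
November has 30 days (23 left).
23 days into December → 2062-12-23.

2062-12-23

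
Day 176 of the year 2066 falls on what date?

June 25, 2066

January has 31 days (176 − 31 = 145 remain).
February has 28 days (145 − 28 = 117 remain).
March has 31 days (117 − 31 = 86 remain).
April has 30 days (86 − 30 = 56 remain).
May has 31 days (56 − 31 = 25 remain).
25 into June → June 25.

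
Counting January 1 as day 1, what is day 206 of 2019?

2019-07-25

January has 31 days (206 − 31 = 175 remain).
February has 28 days (175 − 28 = 147 remain).
March has 31 days (147 − 31 = 116 remain).
April has 30 days (116 − 30 = 86 remain).
May has 31 days (86 − 31 = 55 remain).
June has 30 days (55 − 30 = 25 remain).
25 into July → July 25.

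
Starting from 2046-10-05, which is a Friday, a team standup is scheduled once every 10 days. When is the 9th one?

The 9th occurrence is 8 intervals after the first: 8 × 10 = 80 days after 2046-10-05.
October has 31 days — 26 days to the end of October leaves 54.
November has 30 days (24 left).
24 days into December → 2046-12-24.

2046-12-24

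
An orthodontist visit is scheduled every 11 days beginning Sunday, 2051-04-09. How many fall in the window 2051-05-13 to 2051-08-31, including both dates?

Occurrences land 11·i days after 2051-04-09 for i = 0, 1, 2, …
2051-05-13 is 34 days after the start; 34 ÷ 11 = 3 remainder 1; since the remainder is 1, round up to i = 4. First occurrence in the window: #5 on 2051-05-23 (4×11 = 44 days in).
2051-08-31 is 144 days after the start; 144 ÷ 11 = 13 remainder 1. Last occurrence in the window: #14 on 2051-08-30.
Occurrences #5 through #14: 10 in total.

10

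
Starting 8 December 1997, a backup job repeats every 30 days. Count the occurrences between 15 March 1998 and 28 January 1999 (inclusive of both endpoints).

Occurrences land 30·i days after 8 December 1997 for i = 0, 1, 2, …
15 March 1998 is 97 days after the start; 97 ÷ 30 = 3 remainder 7; since the remainder is 7, round up to i = 4. First occurrence in the window: #5 on 7 April 1998 (4×30 = 120 days in).
28 January 1999 is 416 days after the start; 416 ÷ 30 = 13 remainder 26. Last occurrence in the window: #14 on 2 January 1999.
Occurrences #5 through #14: 10 in total.

10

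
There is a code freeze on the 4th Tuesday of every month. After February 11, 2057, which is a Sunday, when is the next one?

February 27, 2057

February 2057 starts on a Thursday; its first Tuesday is the 6th, so the 4th Tuesday is the 27th — February 27, 2057.
February 27, 2057 is after February 11, 2057, so that is the next one.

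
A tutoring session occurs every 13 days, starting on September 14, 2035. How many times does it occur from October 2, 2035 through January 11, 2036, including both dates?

8

Occurrences land 13·i days after September 14, 2035 for i = 0, 1, 2, …
October 2, 2035 is 18 days after the start; 18 ÷ 13 = 1 remainder 5; since the remainder is 5, round up to i = 2. First occurrence in the window: #3 on October 10, 2035 (2×13 = 26 days in).
January 11, 2036 is 119 days after the start; 119 ÷ 13 = 9 remainder 2. Last occurrence in the window: #10 on January 9, 2036.
Occurrences #3 through #10: 8 in total.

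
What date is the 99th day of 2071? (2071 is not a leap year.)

Jan has 31 days (99 − 31 = 68 remain).
Feb has 28 days (68 − 28 = 40 remain).
Mar has 31 days (40 − 31 = 9 remain).
9 into Apr → Apr 9.

Apr 9, 2071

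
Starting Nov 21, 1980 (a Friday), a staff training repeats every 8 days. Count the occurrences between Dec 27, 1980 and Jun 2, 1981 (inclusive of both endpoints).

Occurrences land 8·i days after Nov 21, 1980 for i = 0, 1, 2, …
Dec 27, 1980 is 36 days after the start; 36 ÷ 8 = 4 remainder 4; since the remainder is 4, round up to i = 5. First occurrence in the window: #6 on Dec 31, 1980 (5×8 = 40 days in).
Jun 2, 1981 is 193 days after the start; 193 ÷ 8 = 24 remainder 1. Last occurrence in the window: #25 on Jun 1, 1981.
Occurrences #6 through #25: 20 in total.

20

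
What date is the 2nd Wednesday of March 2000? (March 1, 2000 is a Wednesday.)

March 2000 begins on a Wednesday, so the first Wednesday is March 1.
The 2nd Wednesday is 1 weeks later: 1 + 7 = 8.

2000-03-08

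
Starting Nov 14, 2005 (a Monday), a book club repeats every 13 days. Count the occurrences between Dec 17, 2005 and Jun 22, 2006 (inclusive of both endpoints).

14

Occurrences land 13·i days after Nov 14, 2005 for i = 0, 1, 2, …
Dec 17, 2005 is 33 days after the start; 33 ÷ 13 = 2 remainder 7; since the remainder is 7, round up to i = 3. First occurrence in the window: #4 on Dec 23, 2005 (3×13 = 39 days in).
Jun 22, 2006 is 220 days after the start; 220 ÷ 13 = 16 remainder 12. Last occurrence in the window: #17 on Jun 10, 2006.
Occurrences #4 through #17: 14 in total.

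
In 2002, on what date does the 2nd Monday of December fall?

2002-12-09

December 2002 begins on a Sunday, so the first Monday is December 2 (1 day later).
The 2nd Monday is 1 weeks later: 2 + 7 = 9.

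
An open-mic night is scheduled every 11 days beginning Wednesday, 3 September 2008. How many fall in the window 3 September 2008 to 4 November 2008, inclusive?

6

Occurrences land 11·i days after 3 September 2008 for i = 0, 1, 2, …
The window opens on the start date, so the first occurrence inside is #1 on 3 September 2008.
4 November 2008 is 62 days after the start; 62 ÷ 11 = 5 remainder 7. Last occurrence in the window: #6 on 28 October 2008.
Occurrences #1 through #6: 6 in total.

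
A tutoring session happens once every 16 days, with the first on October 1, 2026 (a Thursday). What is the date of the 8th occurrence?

January 21, 2027

The 8th occurrence is 7 intervals after the first: 7 × 16 = 112 days after October 1, 2026.
October has 31 days — 30 days to the end of October leaves 82.
November has 30 days (52 left).
December has 31 days (21 left).
21 days into January → January 21, 2027.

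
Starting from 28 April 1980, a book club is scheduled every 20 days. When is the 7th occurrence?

26 August 1980

The 7th occurrence is 6 intervals after the first: 6 × 20 = 120 days after 28 April 1980.
April has 30 days — 2 days to the end of April leaves 118.
May has 31 days (87 left).
June has 30 days (57 left).
July has 31 days (26 left).
26 days into August → 26 August 1980.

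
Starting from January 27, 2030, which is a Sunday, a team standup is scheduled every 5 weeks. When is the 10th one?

The 10th occurrence is 9 intervals after the first: 9 × 35 = 315 days after January 27, 2030.
January has 31 days — 4 days to the end of January leaves 311.
February has 28 days (283 left).
March has 31 days (252 left).
April has 30 days (222 left).
May has 31 days (191 left).
June has 30 days (161 left).
July has 31 days (130 left).
August has 31 days (99 left).
September has 30 days (69 left).
October has 31 days (38 left).
November has 30 days (8 left).
8 days into December → December 8, 2030.

December 8, 2030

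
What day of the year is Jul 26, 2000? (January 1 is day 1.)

Days in months before Jul: 31 + 29 + 31 + 30 + 31 + 30 = 182.
Plus 26 days into Jul → day 208.

208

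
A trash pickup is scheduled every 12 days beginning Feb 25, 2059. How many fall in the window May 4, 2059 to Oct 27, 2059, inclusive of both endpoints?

15

Occurrences land 12·i days after Feb 25, 2059 for i = 0, 1, 2, …
May 4, 2059 is 68 days after the start; 68 ÷ 12 = 5 remainder 8; since the remainder is 8, round up to i = 6. First occurrence in the window: #7 on May 8, 2059 (6×12 = 72 days in).
Oct 27, 2059 is 244 days after the start; 244 ÷ 12 = 20 remainder 4. Last occurrence in the window: #21 on Oct 23, 2059.
Occurrences #7 through #21: 15 in total.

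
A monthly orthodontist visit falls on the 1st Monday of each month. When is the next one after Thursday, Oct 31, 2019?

Nov 4, 2019

Oct 2019 starts on a Tuesday, so its 1st Monday is Oct 7, 2019 (6 days in).
That is not after Oct 31, 2019, so look at Nov 2019.
Nov 2019 starts on a Friday, so its 1st Monday is Nov 4, 2019 (3 days in).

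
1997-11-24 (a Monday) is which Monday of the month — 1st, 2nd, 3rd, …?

4th

Day 24 falls in week ⌈24/7⌉ of the month.
Days 1–7 hold the 1st Monday, 8–14 the 2nd, 15–21 the 3rd, 22–28 the 4th, 29–31 the 5th.
24 is in the range for the 4th.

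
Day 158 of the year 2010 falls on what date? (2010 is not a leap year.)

2010-06-07

January has 31 days (158 − 31 = 127 remain).
February has 28 days (127 − 28 = 99 remain).
March has 31 days (99 − 31 = 68 remain).
April has 30 days (68 − 30 = 38 remain).
May has 31 days (38 − 31 = 7 remain).
7 into June → June 7.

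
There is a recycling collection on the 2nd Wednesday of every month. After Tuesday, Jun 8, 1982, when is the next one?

Jun 9, 1982

Jun 1982 starts on a Tuesday; its first Wednesday is the 2nd, so the 2nd Wednesday is the 9th — Jun 9, 1982.
Jun 9, 1982 is after Jun 8, 1982, so that is the next one.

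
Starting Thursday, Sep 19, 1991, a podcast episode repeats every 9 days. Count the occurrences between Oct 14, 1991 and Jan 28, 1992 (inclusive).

12

Occurrences land 9·i days after Sep 19, 1991 for i = 0, 1, 2, …
Oct 14, 1991 is 25 days after the start; 25 ÷ 9 = 2 remainder 7; since the remainder is 7, round up to i = 3. First occurrence in the window: #4 on Oct 16, 1991 (3×9 = 27 days in).
Jan 28, 1992 is 131 days after the start; 131 ÷ 9 = 14 remainder 5. Last occurrence in the window: #15 on Jan 23, 1992.
Occurrences #4 through #15: 12 in total.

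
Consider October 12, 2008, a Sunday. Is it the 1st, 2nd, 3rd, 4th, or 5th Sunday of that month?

Day 12 falls in week ⌈12/7⌉ of the month.
Days 1–7 hold the 1st Sunday, 8–14 the 2nd, 15–21 the 3rd, 22–28 the 4th, 29–31 the 5th.
12 is in the range for the 2nd.

2nd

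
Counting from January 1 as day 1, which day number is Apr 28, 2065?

Days in months before Apr: 31 + 28 + 31 = 90.
Plus 28 days into Apr → day 118.

118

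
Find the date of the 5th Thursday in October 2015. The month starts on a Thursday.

October 2015 begins on a Thursday, so the first Thursday is October 1.
The 5th Thursday is 4 weeks later: 1 + 28 = 29.

October 29, 2015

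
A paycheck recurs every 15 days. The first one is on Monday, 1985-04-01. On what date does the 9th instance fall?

1985-07-30

The 9th occurrence is 8 intervals after the first: 8 × 15 = 120 days after 1985-04-01.
April has 30 days — 29 days to the end of April leaves 91.
May has 31 days (60 left).
June has 30 days (30 left).
30 days into July → 1985-07-30.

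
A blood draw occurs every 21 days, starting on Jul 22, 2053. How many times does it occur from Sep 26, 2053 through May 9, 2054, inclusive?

10

Occurrences land 21·i days after Jul 22, 2053 for i = 0, 1, 2, …
Sep 26, 2053 is 66 days after the start; 66 ÷ 21 = 3 remainder 3; since the remainder is 3, round up to i = 4. First occurrence in the window: #5 on Oct 14, 2053 (4×21 = 84 days in).
May 9, 2054 is 291 days after the start; 291 ÷ 21 = 13 remainder 18. Last occurrence in the window: #14 on Apr 21, 2054.
Occurrences #5 through #14: 10 in total.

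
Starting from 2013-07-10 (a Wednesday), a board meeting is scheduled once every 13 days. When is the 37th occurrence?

The 37th occurrence is 36 intervals after the first: 36 × 13 = 468 days after 2013-07-10.
July has 31 days — 21 days to the end of July leaves 447.
From end of July to end of 2013 is 153 days (294 left).
January has 31 days (263 left).
February has 28 days (235 left).
March has 31 days (204 left).
April has 30 days (174 left).
May has 31 days (143 left).
June has 30 days (113 left).
July has 31 days (82 left).
August has 31 days (51 left).
September has 30 days (21 left).
21 days into October → 2014-10-21.

2014-10-21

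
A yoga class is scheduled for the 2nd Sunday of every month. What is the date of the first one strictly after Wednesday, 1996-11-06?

1996-11-10

November 1996 starts on a Friday; its first Sunday is the 3rd, so the 2nd Sunday is the 10th — 1996-11-10.
1996-11-10 is after 1996-11-06, so that is the next one.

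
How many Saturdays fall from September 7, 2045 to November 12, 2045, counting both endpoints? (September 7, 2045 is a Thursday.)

September 7, 2045 is a Thursday; the first Saturday on or after it is September 9, 2045 (2 days later).
From September 9, 2045 to November 12, 2045: 21 + 31 + 12 = 64 days (rest of September, October, November).
64 ÷ 7 = 9 full weeks with remainder 1, so 9 more Saturdays after the first → 10.

10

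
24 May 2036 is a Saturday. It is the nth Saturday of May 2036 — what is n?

4th

Day 24 falls in week ⌈24/7⌉ of the month.
Days 1–7 hold the 1st Saturday, 8–14 the 2nd, 15–21 the 3rd, 22–28 the 4th, 29–31 the 5th.
24 is in the range for the 4th.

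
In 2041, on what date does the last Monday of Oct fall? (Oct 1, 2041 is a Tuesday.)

Oct 2041 begins on a Tuesday, so the first Monday is Oct 7 (6 days later).
Oct 2041 has 31 days. Adding weeks: 7, 14, 21, 28 — the last one ≤ 31 is the 28th.

Oct 28, 2041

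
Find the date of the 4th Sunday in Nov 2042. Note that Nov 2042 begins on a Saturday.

Nov 2042 begins on a Saturday, so the first Sunday is Nov 2 (1 day later).
The 4th Sunday is 3 weeks later: 2 + 21 = 23.

Nov 23, 2042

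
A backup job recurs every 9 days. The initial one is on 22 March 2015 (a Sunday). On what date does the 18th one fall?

22 August 2015

The 18th occurrence is 17 intervals after the first: 17 × 9 = 153 days after 22 March 2015.
March has 31 days — 9 days to the end of March leaves 144.
April has 30 days (114 left).
May has 31 days (83 left).
June has 30 days (53 left).
July has 31 days (22 left).
22 days into August → 22 August 2015.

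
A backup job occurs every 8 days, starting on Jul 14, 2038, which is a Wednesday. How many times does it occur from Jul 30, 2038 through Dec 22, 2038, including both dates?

Occurrences land 8·i days after Jul 14, 2038 for i = 0, 1, 2, …
Jul 30, 2038 is 16 days after the start; 16 ÷ 8 = 2 remainder 0. First occurrence in the window: #3 on Jul 30, 2038 (2×8 = 16 days in).
Dec 22, 2038 is 161 days after the start; 161 ÷ 8 = 20 remainder 1. Last occurrence in the window: #21 on Dec 21, 2038.
Occurrences #3 through #21: 19 in total.

19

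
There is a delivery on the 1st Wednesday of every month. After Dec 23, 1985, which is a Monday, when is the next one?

Jan 1, 1986

Dec 1985 starts on a Sunday, so its 1st Wednesday is Dec 4, 1985 (3 days in).
That is not after Dec 23, 1985, so look at Jan 1986.
Jan 1986 starts on a Wednesday, so its 1st Wednesday is Jan 1, 1986.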